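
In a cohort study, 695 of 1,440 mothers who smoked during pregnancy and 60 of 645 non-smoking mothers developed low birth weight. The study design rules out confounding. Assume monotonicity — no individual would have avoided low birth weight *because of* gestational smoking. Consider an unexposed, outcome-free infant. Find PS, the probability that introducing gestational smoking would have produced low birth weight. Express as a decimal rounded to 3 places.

p₁ = P(outcome | exposed) = 695/1440 = 0.48264
p₀ = P(outcome | unexposed) = 60/645 = 0.093023
Under exogeneity and monotonicity, PS = (p₁ − p₀) / (1 − p₀).
PS = (0.48264 − 0.093023) / (1 − 0.093023) = 0.38962 / 0.90698 ≈ 0.4296

PS ≈ 0.430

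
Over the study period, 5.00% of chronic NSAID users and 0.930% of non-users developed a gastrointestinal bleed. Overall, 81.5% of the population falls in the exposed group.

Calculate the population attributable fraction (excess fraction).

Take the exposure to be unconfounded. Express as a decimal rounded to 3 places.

PAF ≈ 0.781

p₁ = 0.05, p₀ = 0.0093.
Overall risk P(Y=1) = π·p₁ + (1−π)·p₀ = 0.815×0.05 + 0.185×0.0093 = 0.042471.
Under exogeneity, PAF = [P(Y=1) − p₀] / P(Y=1).
PAF = (0.042471 − 0.0093) / 0.042471 ≈ 0.7810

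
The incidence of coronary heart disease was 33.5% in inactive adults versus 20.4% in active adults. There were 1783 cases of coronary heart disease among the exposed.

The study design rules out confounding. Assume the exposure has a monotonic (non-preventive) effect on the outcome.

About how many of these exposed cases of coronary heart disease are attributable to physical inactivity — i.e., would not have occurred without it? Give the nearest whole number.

p₁ = 0.335, p₀ = 0.204.
PN = (p₁ − p₀)/p₁ = (0.335 − 0.204) / 0.335 ≈ 0.39104.
Attributable cases ≈ PN × (exposed cases) = 0.39104 × 1783 ≈ 697.23.

about 697 cases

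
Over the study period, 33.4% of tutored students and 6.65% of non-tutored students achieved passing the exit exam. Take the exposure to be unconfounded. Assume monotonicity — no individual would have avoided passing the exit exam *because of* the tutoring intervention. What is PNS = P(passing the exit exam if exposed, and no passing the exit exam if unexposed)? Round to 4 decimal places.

PNS ≈ 0.2675

p₁ = 0.334, p₀ = 0.0665.
Under exogeneity and monotonicity, PNS = p₁ − p₀.
PNS = 0.334 − 0.0665 = 0.2675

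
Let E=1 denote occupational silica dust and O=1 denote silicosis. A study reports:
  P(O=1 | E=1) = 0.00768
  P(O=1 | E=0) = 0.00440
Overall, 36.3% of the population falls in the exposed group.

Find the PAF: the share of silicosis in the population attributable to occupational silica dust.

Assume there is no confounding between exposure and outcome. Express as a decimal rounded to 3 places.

PAF ≈ 0.213

Let p₁ = 0.00768, p₀ = 0.0044.
Overall risk P(Y=1) = π·p₁ + (1−π)·p₀ = 0.363×0.00768 + 0.637×0.0044 = 0.0055906.
Under exogeneity, PAF = [P(Y=1) − p₀] / P(Y=1).
PAF = (0.0055906 − 0.0044) / 0.0055906 ≈ 0.2130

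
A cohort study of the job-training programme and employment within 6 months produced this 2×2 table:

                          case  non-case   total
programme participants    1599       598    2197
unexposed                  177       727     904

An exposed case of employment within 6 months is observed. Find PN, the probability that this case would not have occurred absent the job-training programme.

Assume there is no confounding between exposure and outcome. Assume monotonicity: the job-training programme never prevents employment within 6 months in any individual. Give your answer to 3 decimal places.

PN ≈ 0.731

p₁ = P(outcome | exposed) = 1599/2197 = 0.72781
p₀ = P(outcome | unexposed) = 177/904 = 0.1958
Under exogeneity and monotonicity, PN = (p₁ − p₀)/p₁.
PN = (0.72781 − 0.1958) / 0.72781 ≈ 0.7310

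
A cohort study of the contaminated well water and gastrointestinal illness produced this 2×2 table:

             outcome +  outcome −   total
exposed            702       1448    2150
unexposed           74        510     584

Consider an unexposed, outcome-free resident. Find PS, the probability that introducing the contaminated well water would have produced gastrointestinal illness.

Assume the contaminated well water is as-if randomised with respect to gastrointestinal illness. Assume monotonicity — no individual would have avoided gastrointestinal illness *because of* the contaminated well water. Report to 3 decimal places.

p₁ = P(outcome | exposed) = 702/2150 = 0.32651
p₀ = P(outcome | unexposed) = 74/584 = 0.12671
Under exogeneity and monotonicity, PS = (p₁ − p₀)/(1 − p₀).
PS = (0.32651 − 0.12671) / 0.87329 ≈ 0.2288

PS ≈ 0.229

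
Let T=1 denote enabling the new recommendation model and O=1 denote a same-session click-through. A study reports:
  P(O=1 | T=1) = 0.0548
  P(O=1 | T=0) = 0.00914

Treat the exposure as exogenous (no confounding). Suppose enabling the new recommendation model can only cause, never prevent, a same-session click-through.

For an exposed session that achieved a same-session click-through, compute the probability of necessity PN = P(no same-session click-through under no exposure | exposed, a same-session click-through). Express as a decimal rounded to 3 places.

Let p₁ = 0.0548, p₀ = 0.00914.
Under exogeneity and monotonicity, PN = (p₁ − p₀) / p₁.
PN = (0.0548 − 0.00914) / 0.0548 = 0.04566 / 0.0548 ≈ 0.8332

PN ≈ 0.833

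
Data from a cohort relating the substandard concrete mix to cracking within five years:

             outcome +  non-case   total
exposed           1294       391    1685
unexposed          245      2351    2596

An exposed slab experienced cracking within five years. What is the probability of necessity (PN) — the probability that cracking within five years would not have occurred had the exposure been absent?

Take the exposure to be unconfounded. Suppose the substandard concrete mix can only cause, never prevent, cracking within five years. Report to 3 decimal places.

p₁ = P(outcome | exposed) = 1294/1685 = 0.76795
p₀ = P(outcome | unexposed) = 245/2596 = 0.094376
Under exogeneity and monotonicity, PN = (p₁ − p₀) / p₁.
PN = (0.76795 − 0.094376) / 0.76795 = 0.67358 / 0.76795 ≈ 0.8771

PN ≈ 0.877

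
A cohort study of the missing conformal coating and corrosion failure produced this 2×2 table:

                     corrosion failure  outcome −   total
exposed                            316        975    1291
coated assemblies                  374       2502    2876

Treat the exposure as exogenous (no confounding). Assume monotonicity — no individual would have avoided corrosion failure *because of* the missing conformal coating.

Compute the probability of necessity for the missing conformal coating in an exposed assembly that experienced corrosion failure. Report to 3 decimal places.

p₁ = P(outcome | exposed) = 316/1291 = 0.24477
p₀ = P(outcome | unexposed) = 374/2876 = 0.13004
Under exogeneity and monotonicity, PN = (p₁ − p₀) / p₁.
PN = (0.24477 − 0.13004) / 0.24477 = 0.11473 / 0.24477 ≈ 0.4687

PN ≈ 0.469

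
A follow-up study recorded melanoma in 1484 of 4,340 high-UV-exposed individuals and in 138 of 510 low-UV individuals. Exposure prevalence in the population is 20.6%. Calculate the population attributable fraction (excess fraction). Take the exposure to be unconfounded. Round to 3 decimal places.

p₁ = P(outcome | exposed) = 1484/4340 = 0.34194
p₀ = P(outcome | unexposed) = 138/510 = 0.27059
Overall risk P(Y=1) = π·p₁ + (1−π)·p₀ = 0.206×0.34194 + 0.794×0.27059 = 0.28529.
Under exogeneity, PAF = [P(Y=1) − p₀] / P(Y=1).
PAF = (0.28529 − 0.27059) / 0.28529 ≈ 0.0515

PAF ≈ 0.052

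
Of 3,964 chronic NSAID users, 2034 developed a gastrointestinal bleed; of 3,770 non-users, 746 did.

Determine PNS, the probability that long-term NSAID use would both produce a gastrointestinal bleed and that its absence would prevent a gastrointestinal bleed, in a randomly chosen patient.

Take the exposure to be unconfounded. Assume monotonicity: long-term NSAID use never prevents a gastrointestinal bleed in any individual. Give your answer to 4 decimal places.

PNS ≈ 0.3152

p₁ = P(outcome | exposed) = 2034/3964 = 0.51312
p₀ = P(outcome | unexposed) = 746/3770 = 0.19788
Under exogeneity and monotonicity, PNS = p₁ − p₀.
PNS = 0.51312 − 0.19788 = 0.31524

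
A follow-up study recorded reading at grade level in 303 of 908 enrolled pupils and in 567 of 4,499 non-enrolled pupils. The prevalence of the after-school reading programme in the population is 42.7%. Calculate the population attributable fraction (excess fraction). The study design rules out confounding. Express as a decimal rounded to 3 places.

p₁ = P(outcome | exposed) = 303/908 = 0.3337
p₀ = P(outcome | unexposed) = 567/4499 = 0.12603
Overall risk P(Y=1) = π·p₁ + (1−π)·p₀ = 0.427×0.3337 + 0.573×0.12603 = 0.2147.
Under exogeneity, PAF = [P(Y=1) − p₀] / P(Y=1).
PAF = (0.2147 − 0.12603) / 0.2147 ≈ 0.4130

PAF ≈ 0.413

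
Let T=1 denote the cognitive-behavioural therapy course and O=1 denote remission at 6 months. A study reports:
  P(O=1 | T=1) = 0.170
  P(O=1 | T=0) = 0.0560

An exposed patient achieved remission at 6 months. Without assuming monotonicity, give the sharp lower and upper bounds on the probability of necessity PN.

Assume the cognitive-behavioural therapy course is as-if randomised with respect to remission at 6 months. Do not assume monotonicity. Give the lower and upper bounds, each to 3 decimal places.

Let p₁ = 0.17, p₀ = 0.056.
Under exogeneity alone the bounds on PN are max{0,(p₁−p₀)/p₁} ≤ PN ≤ min{1,(1−p₀)/p₁}.
  lower = (p₁ − p₀)/p₁ = 0.114 / 0.17 ≈ 0.6706
  upper = min{1, (1 − p₀)/p₁} = 0.944 / 0.17 ≈ 5.5529 → capped at 1

0.671 ≤ PN ≤ 1.000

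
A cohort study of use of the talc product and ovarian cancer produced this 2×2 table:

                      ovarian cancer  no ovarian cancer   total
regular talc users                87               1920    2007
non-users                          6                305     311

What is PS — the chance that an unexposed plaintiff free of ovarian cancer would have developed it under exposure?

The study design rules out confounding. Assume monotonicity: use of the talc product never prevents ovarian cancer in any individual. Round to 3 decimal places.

p₁ = P(outcome | exposed) = 87/2007 = 0.043348
p₀ = P(outcome | unexposed) = 6/311 = 0.019293
Under exogeneity and monotonicity, PS = (p₁ − p₀) / (1 − p₀).
PS = (0.043348 − 0.019293) / (1 − 0.019293) = 0.024056 / 0.98071 ≈ 0.0245

PS ≈ 0.025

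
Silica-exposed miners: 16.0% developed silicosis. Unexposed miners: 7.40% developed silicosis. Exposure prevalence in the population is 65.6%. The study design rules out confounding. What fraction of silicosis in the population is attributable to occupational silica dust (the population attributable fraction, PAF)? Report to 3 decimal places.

p₁ = 0.16, p₀ = 0.074.
Overall risk P(Y=1) = π·p₁ + (1−π)·p₀ = 0.656×0.16 + 0.344×0.074 = 0.13042.
Under exogeneity, PAF = [P(Y=1) − p₀] / P(Y=1).
PAF = (0.13042 − 0.074) / 0.13042 ≈ 0.4326

PAF ≈ 0.433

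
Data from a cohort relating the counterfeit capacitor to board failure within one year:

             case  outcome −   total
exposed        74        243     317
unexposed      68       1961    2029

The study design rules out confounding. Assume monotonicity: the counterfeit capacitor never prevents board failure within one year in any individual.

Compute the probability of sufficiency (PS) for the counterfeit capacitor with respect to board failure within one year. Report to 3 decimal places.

p₁ = P(outcome | exposed) = 74/317 = 0.23344
p₀ = P(outcome | unexposed) = 68/2029 = 0.033514
Under exogeneity and monotonicity, PS = (p₁ − p₀)/(1 − p₀).
PS = (0.23344 − 0.033514) / 0.96649 ≈ 0.2069

PS ≈ 0.207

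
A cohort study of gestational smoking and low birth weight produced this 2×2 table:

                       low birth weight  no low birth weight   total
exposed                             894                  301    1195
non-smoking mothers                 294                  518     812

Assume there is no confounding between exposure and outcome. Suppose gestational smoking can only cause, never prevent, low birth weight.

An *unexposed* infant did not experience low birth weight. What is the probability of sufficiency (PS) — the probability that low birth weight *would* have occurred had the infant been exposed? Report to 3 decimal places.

p₁ = P(outcome | exposed) = 894/1195 = 0.74812
p₀ = P(outcome | unexposed) = 294/812 = 0.36207
Under exogeneity and monotonicity, PS = (p₁ − p₀)/(1 − p₀).
PS = (0.74812 − 0.36207) / 0.63793 ≈ 0.6052

PS ≈ 0.605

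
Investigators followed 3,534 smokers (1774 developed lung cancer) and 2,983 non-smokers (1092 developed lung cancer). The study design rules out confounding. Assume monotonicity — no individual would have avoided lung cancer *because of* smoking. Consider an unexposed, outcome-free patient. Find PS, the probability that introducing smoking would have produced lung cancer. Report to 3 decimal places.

PS ≈ 0.214

p₁ = P(outcome | exposed) = 1774/3534 = 0.50198
p₀ = P(outcome | unexposed) = 1092/2983 = 0.36607
Under exogeneity and monotonicity, PS = (p₁ − p₀) / (1 − p₀).
PS = (0.50198 − 0.36607) / (1 − 0.36607) = 0.13591 / 0.63393 ≈ 0.2144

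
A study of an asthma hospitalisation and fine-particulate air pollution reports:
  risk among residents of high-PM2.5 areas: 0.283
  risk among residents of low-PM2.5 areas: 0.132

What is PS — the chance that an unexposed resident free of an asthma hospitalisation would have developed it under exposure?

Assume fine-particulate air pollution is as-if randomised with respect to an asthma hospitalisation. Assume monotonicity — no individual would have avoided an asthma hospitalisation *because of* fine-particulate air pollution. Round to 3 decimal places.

PS ≈ 0.174

Let p₁ = 0.283, p₀ = 0.132.
Under exogeneity and monotonicity, PS = (p₁ − p₀) / (1 − p₀).
PS = (0.283 − 0.132) / (1 − 0.132) = 0.151 / 0.868 ≈ 0.1740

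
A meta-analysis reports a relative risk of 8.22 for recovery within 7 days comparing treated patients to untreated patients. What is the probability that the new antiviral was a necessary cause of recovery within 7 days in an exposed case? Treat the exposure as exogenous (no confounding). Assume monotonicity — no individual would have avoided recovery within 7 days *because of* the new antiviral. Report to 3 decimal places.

Under exogeneity and monotonicity, PN = (RR − 1) / RR = 1 − 1/RR.
PN = (8.22 − 1) / 8.22 = 7.22 / 8.22 ≈ 0.8783

PN ≈ 0.878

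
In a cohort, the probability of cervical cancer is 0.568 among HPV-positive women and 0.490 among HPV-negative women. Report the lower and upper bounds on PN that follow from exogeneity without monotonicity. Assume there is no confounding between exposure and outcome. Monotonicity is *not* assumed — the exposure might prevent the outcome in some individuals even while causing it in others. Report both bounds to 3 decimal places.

Let p₁ = 0.568, p₀ = 0.49.
Under exogeneity alone the bounds on PN are max{0,(p₁−p₀)/p₁} ≤ PN ≤ min{1,(1−p₀)/p₁}.
  lower = (p₁ − p₀)/p₁ = 0.078 / 0.568 ≈ 0.1373
  upper = min{1, (1 − p₀)/p₁} = 0.51 / 0.568 ≈ 0.8979

0.137 ≤ PN ≤ 0.898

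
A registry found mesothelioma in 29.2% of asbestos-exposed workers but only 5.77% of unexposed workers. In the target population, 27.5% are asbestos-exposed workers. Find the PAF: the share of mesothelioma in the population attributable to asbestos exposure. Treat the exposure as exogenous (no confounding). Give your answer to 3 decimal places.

p₁ = 0.292, p₀ = 0.0577.
Overall risk P(Y=1) = π·p₁ + (1−π)·p₀ = 0.275×0.292 + 0.725×0.0577 = 0.12213.
Under exogeneity, PAF = [P(Y=1) − p₀] / P(Y=1).
PAF = (0.12213 − 0.0577) / 0.12213 ≈ 0.5276

PAF ≈ 0.528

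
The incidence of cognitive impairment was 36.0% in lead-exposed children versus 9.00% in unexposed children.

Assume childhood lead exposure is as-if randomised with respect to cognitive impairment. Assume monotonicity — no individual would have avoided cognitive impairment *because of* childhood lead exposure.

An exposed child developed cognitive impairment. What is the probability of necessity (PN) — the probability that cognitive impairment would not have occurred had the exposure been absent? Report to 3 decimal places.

PN ≈ 0.750

p₁ = 0.36, p₀ = 0.09.
Under exogeneity and monotonicity, PN = (p₁ − p₀) / p₁.
PN = (0.36 − 0.09) / 0.36 = 0.27 / 0.36 ≈ 0.7500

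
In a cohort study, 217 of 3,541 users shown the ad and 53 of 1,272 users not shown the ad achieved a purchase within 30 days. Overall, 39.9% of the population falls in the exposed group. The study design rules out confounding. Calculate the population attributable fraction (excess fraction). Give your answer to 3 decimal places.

p₁ = P(outcome | exposed) = 217/3541 = 0.061282
p₀ = P(outcome | unexposed) = 53/1272 = 0.041667
Overall risk P(Y=1) = π·p₁ + (1−π)·p₀ = 0.399×0.061282 + 0.601×0.041667 = 0.049493.
Under exogeneity, PAF = [P(Y=1) − p₀] / P(Y=1).
PAF = (0.049493 − 0.041667) / 0.049493 ≈ 0.1581

PAF ≈ 0.158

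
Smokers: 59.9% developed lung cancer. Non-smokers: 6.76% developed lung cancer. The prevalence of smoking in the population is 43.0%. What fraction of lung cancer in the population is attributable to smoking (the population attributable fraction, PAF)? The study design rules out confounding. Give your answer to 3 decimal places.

p₁ = 0.599, p₀ = 0.0676.
Overall risk P(Y=1) = π·p₁ + (1−π)·p₀ = 0.43×0.599 + 0.57×0.0676 = 0.2961.
Under exogeneity, PAF = [P(Y=1) − p₀] / P(Y=1).
PAF = (0.2961 − 0.0676) / 0.2961 ≈ 0.7717

PAF ≈ 0.772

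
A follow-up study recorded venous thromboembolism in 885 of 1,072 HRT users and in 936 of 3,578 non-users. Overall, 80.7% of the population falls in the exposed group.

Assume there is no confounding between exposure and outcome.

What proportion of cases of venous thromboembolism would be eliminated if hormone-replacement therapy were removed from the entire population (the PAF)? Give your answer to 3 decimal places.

p₁ = P(outcome | exposed) = 885/1072 = 0.82556
p₀ = P(outcome | unexposed) = 936/3578 = 0.2616
Overall risk P(Y=1) = π·p₁ + (1−π)·p₀ = 0.807×0.82556 + 0.193×0.2616 = 0.71672.
Under exogeneity, PAF = [P(Y=1) − p₀] / P(Y=1).
PAF = (0.71672 − 0.2616) / 0.71672 ≈ 0.6350

PAF ≈ 0.635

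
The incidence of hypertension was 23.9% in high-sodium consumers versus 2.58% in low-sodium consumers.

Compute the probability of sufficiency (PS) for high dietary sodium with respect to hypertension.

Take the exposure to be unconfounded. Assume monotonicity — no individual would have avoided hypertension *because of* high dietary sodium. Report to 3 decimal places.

p₁ = 0.239, p₀ = 0.0258.
Under exogeneity and monotonicity, PS = (p₁ − p₀) / (1 − p₀).
PS = (0.239 − 0.0258) / (1 − 0.0258) = 0.2132 / 0.9742 ≈ 0.2188

PS ≈ 0.219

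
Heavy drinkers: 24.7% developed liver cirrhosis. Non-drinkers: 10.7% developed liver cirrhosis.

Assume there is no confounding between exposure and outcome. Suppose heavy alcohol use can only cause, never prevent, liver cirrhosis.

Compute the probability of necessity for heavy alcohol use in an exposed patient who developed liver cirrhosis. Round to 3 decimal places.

PN ≈ 0.567

p₁ = 0.247, p₀ = 0.107.
Under exogeneity and monotonicity, PN = (p₁ − p₀) / p₁.
PN = (0.247 − 0.107) / 0.247 = 0.14 / 0.247 ≈ 0.5668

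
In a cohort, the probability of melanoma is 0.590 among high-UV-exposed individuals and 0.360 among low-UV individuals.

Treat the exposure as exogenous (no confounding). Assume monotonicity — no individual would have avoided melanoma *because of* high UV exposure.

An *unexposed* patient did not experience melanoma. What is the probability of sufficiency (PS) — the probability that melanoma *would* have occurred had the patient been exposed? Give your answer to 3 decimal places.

PS ≈ 0.359

Let p₁ = 0.59, p₀ = 0.36.
Under exogeneity and monotonicity, PS = (p₁ − p₀) / (1 − p₀).
PS = (0.59 − 0.36) / (1 − 0.36) = 0.23 / 0.64 ≈ 0.3594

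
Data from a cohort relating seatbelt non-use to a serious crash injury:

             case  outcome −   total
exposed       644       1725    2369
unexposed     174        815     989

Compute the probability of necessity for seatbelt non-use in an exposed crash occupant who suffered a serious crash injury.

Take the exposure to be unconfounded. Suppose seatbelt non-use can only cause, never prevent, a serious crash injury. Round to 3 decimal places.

PN ≈ 0.353

p₁ = P(outcome | exposed) = 644/2369 = 0.27184
p₀ = P(outcome | unexposed) = 174/989 = 0.17594
Under exogeneity and monotonicity, PN = (p₁ − p₀) / p₁.
PN = (0.27184 − 0.17594) / 0.27184 = 0.095909 / 0.27184 ≈ 0.3528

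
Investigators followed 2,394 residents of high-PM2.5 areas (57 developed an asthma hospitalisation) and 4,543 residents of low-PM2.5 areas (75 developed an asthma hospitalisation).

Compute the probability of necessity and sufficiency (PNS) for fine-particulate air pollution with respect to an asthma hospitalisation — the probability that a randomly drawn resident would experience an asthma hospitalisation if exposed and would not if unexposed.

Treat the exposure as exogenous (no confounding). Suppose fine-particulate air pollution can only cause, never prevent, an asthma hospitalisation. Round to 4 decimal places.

p₁ = P(outcome | exposed) = 57/2394 = 0.02381
p₀ = P(outcome | unexposed) = 75/4543 = 0.016509
Under exogeneity and monotonicity, PNS = p₁ − p₀.
PNS = 0.02381 − 0.016509 = 0.0073006

PNS ≈ 0.0073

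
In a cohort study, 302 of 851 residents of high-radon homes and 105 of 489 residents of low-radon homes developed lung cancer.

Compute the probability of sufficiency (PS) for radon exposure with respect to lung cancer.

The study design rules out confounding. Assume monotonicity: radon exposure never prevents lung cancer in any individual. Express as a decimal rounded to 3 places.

PS ≈ 0.178

p₁ = P(outcome | exposed) = 302/851 = 0.35488
p₀ = P(outcome | unexposed) = 105/489 = 0.21472
Under exogeneity and monotonicity, PS = (p₁ − p₀) / (1 − p₀).
PS = (0.35488 − 0.21472) / (1 − 0.21472) = 0.14015 / 0.78528 ≈ 0.1785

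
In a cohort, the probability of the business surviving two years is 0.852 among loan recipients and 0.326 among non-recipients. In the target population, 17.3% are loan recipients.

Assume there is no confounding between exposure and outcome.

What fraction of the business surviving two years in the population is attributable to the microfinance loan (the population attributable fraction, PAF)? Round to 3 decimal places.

Let p₁ = 0.852, p₀ = 0.326.
Overall risk P(Y=1) = π·p₁ + (1−π)·p₀ = 0.173×0.852 + 0.827×0.326 = 0.417.
Under exogeneity, PAF = [P(Y=1) − p₀] / P(Y=1).
PAF = (0.417 − 0.326) / 0.417 ≈ 0.2182

PAF ≈ 0.218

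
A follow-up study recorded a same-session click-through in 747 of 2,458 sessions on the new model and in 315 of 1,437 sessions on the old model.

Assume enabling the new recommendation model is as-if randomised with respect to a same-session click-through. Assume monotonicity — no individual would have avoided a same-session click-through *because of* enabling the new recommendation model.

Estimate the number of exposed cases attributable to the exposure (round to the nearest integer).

about 208 cases

p₁ = P(outcome | exposed) = 747/2458 = 0.30391
p₀ = P(outcome | unexposed) = 315/1437 = 0.21921
PN = (p₁ − p₀)/p₁ = (0.30391 − 0.21921) / 0.30391 ≈ 0.27870.
Attributable cases ≈ PN × (exposed cases) = 0.27870 × 747 ≈ 208.19.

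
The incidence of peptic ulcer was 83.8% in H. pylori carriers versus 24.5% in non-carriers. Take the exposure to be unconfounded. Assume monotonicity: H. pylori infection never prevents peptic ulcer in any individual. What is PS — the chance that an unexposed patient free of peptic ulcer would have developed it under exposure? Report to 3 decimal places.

p₁ = 0.838, p₀ = 0.245.
Under exogeneity and monotonicity, PS = (p₁ − p₀) / (1 − p₀).
PS = (0.838 − 0.245) / (1 − 0.245) = 0.593 / 0.755 ≈ 0.7854

PS ≈ 0.785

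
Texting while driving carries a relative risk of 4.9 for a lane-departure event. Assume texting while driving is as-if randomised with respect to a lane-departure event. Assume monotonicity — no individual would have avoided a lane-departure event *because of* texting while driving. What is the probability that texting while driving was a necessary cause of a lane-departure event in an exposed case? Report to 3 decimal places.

PN ≈ 0.796

Under exogeneity and monotonicity, PN = (RR − 1) / RR = 1 − 1/RR.
PN = (4.9 − 1) / 4.9 = 3.9 / 4.9 ≈ 0.7959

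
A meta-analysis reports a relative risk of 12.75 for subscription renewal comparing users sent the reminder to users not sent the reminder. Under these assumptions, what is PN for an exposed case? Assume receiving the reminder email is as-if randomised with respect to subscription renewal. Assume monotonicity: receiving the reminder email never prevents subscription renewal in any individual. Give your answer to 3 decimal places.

PN ≈ 0.922

Under exogeneity and monotonicity, PN = (RR − 1) / RR = 1 − 1/RR.
PN = (12.75 − 1) / 12.75 = 11.75 / 12.75 ≈ 0.9216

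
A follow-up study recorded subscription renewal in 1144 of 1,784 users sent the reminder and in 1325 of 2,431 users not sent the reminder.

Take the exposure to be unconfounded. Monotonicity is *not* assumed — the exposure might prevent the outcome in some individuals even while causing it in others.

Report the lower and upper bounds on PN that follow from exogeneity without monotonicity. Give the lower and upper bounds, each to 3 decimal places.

0.150 ≤ PN ≤ 0.709

p₁ = P(outcome | exposed) = 1144/1784 = 0.64126
p₀ = P(outcome | unexposed) = 1325/2431 = 0.54504
Under exogeneity alone the bounds on PN are max{0,(p₁−p₀)/p₁} ≤ PN ≤ min{1,(1−p₀)/p₁}.
  lower = (p₁ − p₀)/p₁ = 0.096212 / 0.64126 ≈ 0.1500
  upper = min{1, (1 − p₀)/p₁} = 0.45496 / 0.64126 ≈ 0.7095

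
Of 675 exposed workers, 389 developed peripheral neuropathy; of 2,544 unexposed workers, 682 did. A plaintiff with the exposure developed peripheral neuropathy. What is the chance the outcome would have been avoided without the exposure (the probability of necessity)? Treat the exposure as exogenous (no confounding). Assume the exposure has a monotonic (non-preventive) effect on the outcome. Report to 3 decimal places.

p₁ = P(outcome | exposed) = 389/675 = 0.5763
p₀ = P(outcome | unexposed) = 682/2544 = 0.26808
Under exogeneity and monotonicity, PN = (p₁ − p₀) / p₁.
PN = (0.5763 − 0.26808) / 0.5763 = 0.30821 / 0.5763 ≈ 0.5348

PN ≈ 0.535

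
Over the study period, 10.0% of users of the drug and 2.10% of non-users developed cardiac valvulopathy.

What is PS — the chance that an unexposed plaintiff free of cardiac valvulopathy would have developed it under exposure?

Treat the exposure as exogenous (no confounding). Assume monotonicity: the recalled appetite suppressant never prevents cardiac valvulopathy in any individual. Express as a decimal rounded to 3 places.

p₁ = 0.1, p₀ = 0.021.
Under exogeneity and monotonicity, PS = (p₁ − p₀) / (1 − p₀).
PS = (0.1 − 0.021) / (1 − 0.021) = 0.079 / 0.979 ≈ 0.0807

PS ≈ 0.081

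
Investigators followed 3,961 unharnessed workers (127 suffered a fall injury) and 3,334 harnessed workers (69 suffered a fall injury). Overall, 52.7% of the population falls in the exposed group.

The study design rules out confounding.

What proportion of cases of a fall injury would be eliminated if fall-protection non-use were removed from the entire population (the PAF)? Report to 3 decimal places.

p₁ = P(outcome | exposed) = 127/3961 = 0.032063
p₀ = P(outcome | unexposed) = 69/3334 = 0.020696
Overall risk P(Y=1) = π·p₁ + (1−π)·p₀ = 0.527×0.032063 + 0.473×0.020696 = 0.026686.
Under exogeneity, PAF = [P(Y=1) − p₀] / P(Y=1).
PAF = (0.026686 − 0.020696) / 0.026686 ≈ 0.2245

PAF ≈ 0.224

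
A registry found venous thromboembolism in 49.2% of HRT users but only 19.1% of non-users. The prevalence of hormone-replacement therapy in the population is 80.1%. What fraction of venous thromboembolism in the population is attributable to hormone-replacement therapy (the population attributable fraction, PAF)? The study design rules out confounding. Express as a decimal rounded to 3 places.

PAF ≈ 0.558

p₁ = 0.492, p₀ = 0.191.
Overall risk P(Y=1) = π·p₁ + (1−π)·p₀ = 0.801×0.492 + 0.199×0.191 = 0.4321.
Under exogeneity, PAF = [P(Y=1) − p₀] / P(Y=1).
PAF = (0.4321 − 0.191) / 0.4321 ≈ 0.5580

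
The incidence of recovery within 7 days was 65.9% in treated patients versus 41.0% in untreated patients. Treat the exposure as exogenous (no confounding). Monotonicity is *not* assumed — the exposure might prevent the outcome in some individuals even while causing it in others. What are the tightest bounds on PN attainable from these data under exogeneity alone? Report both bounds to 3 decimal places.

0.378 ≤ PN ≤ 0.895

p₁ = 0.659, p₀ = 0.41.
Under exogeneity alone the bounds on PN are max{0,(p₁−p₀)/p₁} ≤ PN ≤ min{1,(1−p₀)/p₁}.
  lower = (p₁ − p₀)/p₁ = 0.249 / 0.659 ≈ 0.3778
  upper = min{1, (1 − p₀)/p₁} = 0.59 / 0.659 ≈ 0.8953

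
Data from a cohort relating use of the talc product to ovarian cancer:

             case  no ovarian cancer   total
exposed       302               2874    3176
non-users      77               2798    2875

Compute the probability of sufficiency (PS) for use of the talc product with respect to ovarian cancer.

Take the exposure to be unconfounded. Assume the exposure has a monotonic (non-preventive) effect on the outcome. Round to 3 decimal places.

p₁ = P(outcome | exposed) = 302/3176 = 0.095088
p₀ = P(outcome | unexposed) = 77/2875 = 0.026783
Under exogeneity and monotonicity, PS = (p₁ − p₀)/(1 − p₀).
PS = (0.095088 − 0.026783) / 0.97322 ≈ 0.0702

PS ≈ 0.070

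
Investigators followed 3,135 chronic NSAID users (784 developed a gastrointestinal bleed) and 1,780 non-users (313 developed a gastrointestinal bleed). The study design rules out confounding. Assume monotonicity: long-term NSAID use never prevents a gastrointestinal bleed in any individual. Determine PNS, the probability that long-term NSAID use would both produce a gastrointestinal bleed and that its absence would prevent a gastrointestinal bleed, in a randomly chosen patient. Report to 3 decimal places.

p₁ = P(outcome | exposed) = 784/3135 = 0.25008
p₀ = P(outcome | unexposed) = 313/1780 = 0.17584
Under exogeneity and monotonicity, PNS = p₁ − p₀.
PNS = 0.25008 − 0.17584 = 0.074237

PNS ≈ 0.074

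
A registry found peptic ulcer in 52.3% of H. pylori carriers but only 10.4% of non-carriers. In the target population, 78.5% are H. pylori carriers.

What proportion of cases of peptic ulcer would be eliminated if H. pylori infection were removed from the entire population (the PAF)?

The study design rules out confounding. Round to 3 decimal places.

PAF ≈ 0.760

p₁ = 0.523, p₀ = 0.104.
Overall risk P(Y=1) = π·p₁ + (1−π)·p₀ = 0.785×0.523 + 0.215×0.104 = 0.43292.
Under exogeneity, PAF = [P(Y=1) − p₀] / P(Y=1).
PAF = (0.43292 − 0.104) / 0.43292 ≈ 0.7598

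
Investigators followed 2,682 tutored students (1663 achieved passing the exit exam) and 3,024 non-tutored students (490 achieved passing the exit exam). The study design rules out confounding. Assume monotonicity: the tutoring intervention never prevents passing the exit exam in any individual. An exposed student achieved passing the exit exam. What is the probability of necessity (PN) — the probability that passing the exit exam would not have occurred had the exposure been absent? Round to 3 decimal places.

PN ≈ 0.739

p₁ = P(outcome | exposed) = 1663/2682 = 0.62006
p₀ = P(outcome | unexposed) = 490/3024 = 0.16204
Under exogeneity and monotonicity, PN = (p₁ − p₀) / p₁.
PN = (0.62006 − 0.16204) / 0.62006 = 0.45802 / 0.62006 ≈ 0.7387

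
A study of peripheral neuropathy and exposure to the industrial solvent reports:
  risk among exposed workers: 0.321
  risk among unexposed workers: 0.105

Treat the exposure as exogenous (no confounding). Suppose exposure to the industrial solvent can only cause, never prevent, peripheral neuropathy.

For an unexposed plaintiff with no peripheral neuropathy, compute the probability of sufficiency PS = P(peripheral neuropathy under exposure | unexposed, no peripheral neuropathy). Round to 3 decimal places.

Let p₁ = 0.321, p₀ = 0.105.
Under exogeneity and monotonicity, PS = (p₁ − p₀) / (1 − p₀).
PS = (0.321 − 0.105) / (1 − 0.105) = 0.216 / 0.895 ≈ 0.2413

PS ≈ 0.241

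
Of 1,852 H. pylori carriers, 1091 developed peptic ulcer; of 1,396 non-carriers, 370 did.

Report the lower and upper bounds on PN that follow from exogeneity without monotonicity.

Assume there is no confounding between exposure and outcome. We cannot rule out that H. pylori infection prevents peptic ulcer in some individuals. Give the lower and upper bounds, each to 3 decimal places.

0.550 ≤ PN ≤ 1.000

p₁ = P(outcome | exposed) = 1091/1852 = 0.58909
p₀ = P(outcome | unexposed) = 370/1396 = 0.26504
Under exogeneity alone the bounds on PN are max{0,(p₁−p₀)/p₁} ≤ PN ≤ min{1,(1−p₀)/p₁}.
  lower = (p₁ − p₀)/p₁ = 0.32405 / 0.58909 ≈ 0.5501
  upper = min{1, (1 − p₀)/p₁} = 0.73496 / 0.58909 ≈ 1.2476 → capped at 1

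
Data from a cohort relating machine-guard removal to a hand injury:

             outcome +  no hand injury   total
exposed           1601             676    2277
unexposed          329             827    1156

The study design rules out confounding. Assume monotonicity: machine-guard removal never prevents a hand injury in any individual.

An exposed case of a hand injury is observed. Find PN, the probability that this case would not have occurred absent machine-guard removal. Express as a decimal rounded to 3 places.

PN ≈ 0.595

p₁ = P(outcome | exposed) = 1601/2277 = 0.70312
p₀ = P(outcome | unexposed) = 329/1156 = 0.2846
Under exogeneity and monotonicity, PN = (p₁ − p₀) / p₁.
PN = (0.70312 − 0.2846) / 0.70312 = 0.41852 / 0.70312 ≈ 0.5952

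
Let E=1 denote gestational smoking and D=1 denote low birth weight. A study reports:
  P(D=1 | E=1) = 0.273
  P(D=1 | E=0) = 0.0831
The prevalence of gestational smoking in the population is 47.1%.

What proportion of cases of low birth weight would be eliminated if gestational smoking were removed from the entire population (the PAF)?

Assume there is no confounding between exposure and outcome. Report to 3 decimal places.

PAF ≈ 0.518

Let p₁ = 0.273, p₀ = 0.0831.
Overall risk P(Y=1) = π·p₁ + (1−π)·p₀ = 0.471×0.273 + 0.529×0.0831 = 0.17254.
Under exogeneity, PAF = [P(Y=1) − p₀] / P(Y=1).
PAF = (0.17254 − 0.0831) / 0.17254 ≈ 0.5184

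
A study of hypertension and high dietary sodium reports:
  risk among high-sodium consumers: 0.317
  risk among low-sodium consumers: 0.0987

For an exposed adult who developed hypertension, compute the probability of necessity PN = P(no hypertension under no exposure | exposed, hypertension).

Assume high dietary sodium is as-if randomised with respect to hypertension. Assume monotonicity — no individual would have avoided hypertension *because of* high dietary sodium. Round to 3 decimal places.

PN ≈ 0.689

Let p₁ = 0.317, p₀ = 0.0987.
Under exogeneity and monotonicity, PN = (p₁ − p₀) / p₁.
PN = (0.317 − 0.0987) / 0.317 = 0.2183 / 0.317 ≈ 0.6886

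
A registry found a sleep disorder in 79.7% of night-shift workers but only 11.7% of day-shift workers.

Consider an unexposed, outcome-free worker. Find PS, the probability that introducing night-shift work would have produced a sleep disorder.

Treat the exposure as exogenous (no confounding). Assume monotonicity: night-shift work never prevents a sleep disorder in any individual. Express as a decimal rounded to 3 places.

p₁ = 0.797, p₀ = 0.117.
Under exogeneity and monotonicity, PS = (p₁ − p₀) / (1 − p₀).
PS = (0.797 − 0.117) / (1 − 0.117) = 0.68 / 0.883 ≈ 0.7701

PS ≈ 0.770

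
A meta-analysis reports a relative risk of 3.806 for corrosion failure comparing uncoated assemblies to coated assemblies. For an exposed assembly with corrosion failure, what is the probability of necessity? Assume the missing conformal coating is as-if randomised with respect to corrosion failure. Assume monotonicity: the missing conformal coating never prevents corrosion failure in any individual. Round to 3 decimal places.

PN ≈ 0.737

Under exogeneity and monotonicity, PN = (RR − 1) / RR = 1 − 1/RR.
PN = (3.806 − 1) / 3.806 = 2.806 / 3.806 ≈ 0.7373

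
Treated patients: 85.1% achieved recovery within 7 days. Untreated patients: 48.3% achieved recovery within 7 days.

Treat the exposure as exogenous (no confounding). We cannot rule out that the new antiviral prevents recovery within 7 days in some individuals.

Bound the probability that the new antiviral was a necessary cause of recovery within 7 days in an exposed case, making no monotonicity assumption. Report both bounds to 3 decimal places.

p₁ = 0.851, p₀ = 0.483.
Under exogeneity alone the bounds on PN are max{0,(p₁−p₀)/p₁} ≤ PN ≤ min{1,(1−p₀)/p₁}.
  lower = (p₁ − p₀)/p₁ = 0.368 / 0.851 ≈ 0.4324
  upper = min{1, (1 − p₀)/p₁} = 0.517 / 0.851 ≈ 0.6075

0.432 ≤ PN ≤ 0.608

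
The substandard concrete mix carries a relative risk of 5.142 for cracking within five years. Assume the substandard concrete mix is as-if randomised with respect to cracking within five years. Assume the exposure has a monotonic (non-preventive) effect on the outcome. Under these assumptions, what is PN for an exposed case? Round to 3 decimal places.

Under exogeneity and monotonicity, PN = (RR − 1) / RR = 1 − 1/RR.
PN = (5.142 − 1) / 5.142 = 4.142 / 5.142 ≈ 0.8055

PN ≈ 0.806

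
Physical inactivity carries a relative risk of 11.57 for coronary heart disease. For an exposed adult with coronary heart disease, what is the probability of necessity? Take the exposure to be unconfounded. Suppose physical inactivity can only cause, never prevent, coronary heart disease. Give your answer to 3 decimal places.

PN ≈ 0.914

Under exogeneity and monotonicity, PN = (RR − 1) / RR = 1 − 1/RR.
PN = (11.57 − 1) / 11.57 = 10.57 / 11.57 ≈ 0.9136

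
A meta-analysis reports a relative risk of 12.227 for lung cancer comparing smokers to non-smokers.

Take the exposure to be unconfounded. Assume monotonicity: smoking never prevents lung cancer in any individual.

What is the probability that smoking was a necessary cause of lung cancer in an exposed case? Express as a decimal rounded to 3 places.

Under exogeneity and monotonicity, PN = (RR − 1) / RR = 1 − 1/RR.
PN = (12.227 − 1) / 12.227 = 11.23 / 12.227 ≈ 0.9182

PN ≈ 0.918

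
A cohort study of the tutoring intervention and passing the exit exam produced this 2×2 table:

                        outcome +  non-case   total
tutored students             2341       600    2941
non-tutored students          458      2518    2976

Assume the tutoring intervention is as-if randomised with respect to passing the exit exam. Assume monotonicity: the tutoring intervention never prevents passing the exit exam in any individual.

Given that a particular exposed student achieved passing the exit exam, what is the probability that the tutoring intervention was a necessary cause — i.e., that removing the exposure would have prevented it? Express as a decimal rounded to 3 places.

p₁ = P(outcome | exposed) = 2341/2941 = 0.79599
p₀ = P(outcome | unexposed) = 458/2976 = 0.1539
Under exogeneity and monotonicity, PN = (p₁ − p₀)/p₁.
PN = (0.79599 − 0.1539) / 0.79599 ≈ 0.8067

PN ≈ 0.807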